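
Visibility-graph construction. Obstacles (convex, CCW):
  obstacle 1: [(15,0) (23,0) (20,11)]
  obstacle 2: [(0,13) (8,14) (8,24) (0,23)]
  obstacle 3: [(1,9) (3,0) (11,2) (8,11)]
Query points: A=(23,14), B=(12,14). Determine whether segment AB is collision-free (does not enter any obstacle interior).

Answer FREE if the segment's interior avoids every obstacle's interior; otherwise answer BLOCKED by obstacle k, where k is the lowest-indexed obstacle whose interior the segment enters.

FREE

Obstacle 1 [(15,0) (23,0) (20,11)]:
  edge (15,0)–(23,0): clear
  edge (23,0)–(20,11): clear
  edge (20,11)–(15,0): clear
  midpoint (35/2,14) outside
  → clear
Obstacle 2 [(0,13) (8,14) (8,24) (0,23)]:
  edge (0,13)–(8,14): clear
  edge (8,14)–(8,24): clear
  edge (8,24)–(0,23): clear
  edge (0,23)–(0,13): clear
  midpoint (35/2,14) outside
  → clear
Obstacle 3 [(1,9) (3,0) (11,2) (8,11)]:
  edge (1,9)–(3,0): clear
  edge (3,0)–(11,2): clear
  edge (11,2)–(8,11): clear
  edge (8,11)–(1,9): clear
  midpoint (35/2,14) outside
  → clear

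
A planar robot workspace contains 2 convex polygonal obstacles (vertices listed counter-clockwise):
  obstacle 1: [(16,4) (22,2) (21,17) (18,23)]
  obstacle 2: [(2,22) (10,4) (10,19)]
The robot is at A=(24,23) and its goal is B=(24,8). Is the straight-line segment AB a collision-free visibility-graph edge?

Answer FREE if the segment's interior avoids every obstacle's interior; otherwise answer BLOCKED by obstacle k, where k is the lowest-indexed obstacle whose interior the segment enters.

Obstacle 1 [(16,4) (22,2) (21,17) (18,23)]:
  edge (16,4)–(22,2): clear
  edge (22,2)–(21,17): clear
  edge (21,17)–(18,23): clear
  edge (18,23)–(16,4): clear
  midpoint (24,31/2) outside
  → clear
Obstacle 2 [(2,22) (10,4) (10,19)]:
  edge (2,22)–(10,4): clear
  edge (10,4)–(10,19): clear
  edge (10,19)–(2,22): clear
  midpoint (24,31/2) outside
  → clear

FREE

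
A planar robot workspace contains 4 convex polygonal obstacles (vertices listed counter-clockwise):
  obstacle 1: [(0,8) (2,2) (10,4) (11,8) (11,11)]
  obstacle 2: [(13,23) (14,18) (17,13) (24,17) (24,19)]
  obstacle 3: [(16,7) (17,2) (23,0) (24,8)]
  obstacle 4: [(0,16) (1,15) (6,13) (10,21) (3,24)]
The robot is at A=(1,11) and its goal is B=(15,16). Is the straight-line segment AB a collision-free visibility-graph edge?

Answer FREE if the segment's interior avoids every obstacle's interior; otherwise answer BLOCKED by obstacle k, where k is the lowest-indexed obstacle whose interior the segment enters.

FREE

Obstacle 1 [(0,8) (2,2) (10,4) (11,8) (11,11)]:
  edge (0,8)–(2,2): clear
  edge (2,2)–(10,4): clear
  edge (10,4)–(11,8): clear
  edge (11,8)–(11,11): clear
  edge (11,11)–(0,8): clear
  midpoint (8,27/2) outside
  → clear
Obstacle 2 [(13,23) (14,18) (17,13) (24,17) (24,19)]:
  edge (13,23)–(14,18): clear
  edge (14,18)–(17,13): clear
  edge (17,13)–(24,17): clear
  edge (24,17)–(24,19): clear
  edge (24,19)–(13,23): clear
  midpoint (8,27/2) outside
  → clear
Obstacle 3 [(16,7) (17,2) (23,0) (24,8)]:
  edge (16,7)–(17,2): clear
  edge (17,2)–(23,0): clear
  edge (23,0)–(24,8): clear
  edge (24,8)–(16,7): clear
  midpoint (8,27/2) outside
  → clear
Obstacle 4 [(0,16) (1,15) (6,13) (10,21) (3,24)]:
  edge (0,16)–(1,15): clear
  edge (1,15)–(6,13): clear
  edge (6,13)–(10,21): clear
  edge (10,21)–(3,24): clear
  edge (3,24)–(0,16): clear
  midpoint (8,27/2) outside
  → clear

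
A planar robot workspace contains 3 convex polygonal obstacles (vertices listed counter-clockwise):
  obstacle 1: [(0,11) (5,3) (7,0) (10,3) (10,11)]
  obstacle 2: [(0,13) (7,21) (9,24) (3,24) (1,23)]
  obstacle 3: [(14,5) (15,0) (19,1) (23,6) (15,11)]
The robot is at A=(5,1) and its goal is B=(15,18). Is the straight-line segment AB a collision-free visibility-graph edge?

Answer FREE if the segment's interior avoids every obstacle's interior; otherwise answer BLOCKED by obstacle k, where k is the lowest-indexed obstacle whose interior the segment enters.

Obstacle 1 [(0,11) (5,3) (7,0) (10,3) (10,11)]:
  edge (0,11)–(5,3): clear
  edge (5,3)–(7,0): crosses AB
  edge (7,0)–(10,3): clear
  edge (10,3)–(10,11): crosses AB
  edge (10,11)–(0,11): clear
  → BLOCKED
Obstacle 2 [(0,13) (7,21) (9,24) (3,24) (1,23)]:
  edge (0,13)–(7,21): clear
  edge (7,21)–(9,24): clear
  edge (9,24)–(3,24): clear
  edge (3,24)–(1,23): clear
  edge (1,23)–(0,13): clear
  midpoint (10,19/2) outside
  → clear
Obstacle 3 [(14,5) (15,0) (19,1) (23,6) (15,11)]:
  edge (14,5)–(15,0): clear
  edge (15,0)–(19,1): clear
  edge (19,1)–(23,6): clear
  edge (23,6)–(15,11): clear
  edge (15,11)–(14,5): clear
  midpoint (10,19/2) outside
  → clear

BLOCKED by obstacle 1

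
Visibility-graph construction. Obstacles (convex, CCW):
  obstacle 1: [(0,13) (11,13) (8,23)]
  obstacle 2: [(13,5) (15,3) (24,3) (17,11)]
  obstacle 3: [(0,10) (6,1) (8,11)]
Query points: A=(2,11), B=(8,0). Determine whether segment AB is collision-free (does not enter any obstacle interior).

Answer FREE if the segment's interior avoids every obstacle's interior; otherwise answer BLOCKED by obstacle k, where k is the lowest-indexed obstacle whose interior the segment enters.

Obstacle 1 [(0,13) (11,13) (8,23)]:
  edge (0,13)–(11,13): clear
  edge (11,13)–(8,23): clear
  edge (8,23)–(0,13): clear
  midpoint (5,11/2) outside
  → clear
Obstacle 2 [(13,5) (15,3) (24,3) (17,11)]:
  edge (13,5)–(15,3): clear
  edge (15,3)–(24,3): clear
  edge (24,3)–(17,11): clear
  edge (17,11)–(13,5): clear
  midpoint (5,11/2) outside
  → clear
Obstacle 3 [(0,10) (6,1) (8,11)]:
  edge (0,10)–(6,1): clear
  edge (6,1)–(8,11): crosses AB
  edge (8,11)–(0,10): crosses AB
  → BLOCKED

BLOCKED by obstacle 3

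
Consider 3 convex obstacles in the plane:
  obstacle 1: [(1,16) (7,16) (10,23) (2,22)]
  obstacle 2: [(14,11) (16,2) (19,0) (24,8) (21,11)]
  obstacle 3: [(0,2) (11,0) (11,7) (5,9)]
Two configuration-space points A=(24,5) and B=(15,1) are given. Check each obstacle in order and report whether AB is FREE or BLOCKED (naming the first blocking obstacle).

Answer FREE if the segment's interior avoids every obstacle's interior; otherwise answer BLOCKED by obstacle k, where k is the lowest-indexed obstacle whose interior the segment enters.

BLOCKED by obstacle 2

Obstacle 1 [(1,16) (7,16) (10,23) (2,22)]:
  edge (1,16)–(7,16): clear
  edge (7,16)–(10,23): clear
  edge (10,23)–(2,22): clear
  edge (2,22)–(1,16): clear
  midpoint (39/2,3) outside
  → clear
Obstacle 2 [(14,11) (16,2) (19,0) (24,8) (21,11)]:
  edge (14,11)–(16,2): clear
  edge (16,2)–(19,0): crosses AB
  edge (19,0)–(24,8): crosses AB
  edge (24,8)–(21,11): clear
  edge (21,11)–(14,11): clear
  → BLOCKED
Obstacle 3 [(0,2) (11,0) (11,7) (5,9)]:
  edge (0,2)–(11,0): clear
  edge (11,0)–(11,7): clear
  edge (11,7)–(5,9): clear
  edge (5,9)–(0,2): clear
  midpoint (39/2,3) outside
  → clear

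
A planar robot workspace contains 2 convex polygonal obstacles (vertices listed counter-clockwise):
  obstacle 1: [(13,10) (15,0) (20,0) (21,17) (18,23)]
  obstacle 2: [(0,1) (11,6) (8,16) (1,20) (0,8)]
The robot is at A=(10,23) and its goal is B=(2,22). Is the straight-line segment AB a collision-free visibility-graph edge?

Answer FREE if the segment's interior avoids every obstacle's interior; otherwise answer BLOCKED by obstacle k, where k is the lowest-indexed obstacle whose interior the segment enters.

FREE

Obstacle 1 [(13,10) (15,0) (20,0) (21,17) (18,23)]:
  edge (13,10)–(15,0): clear
  edge (15,0)–(20,0): clear
  edge (20,0)–(21,17): clear
  edge (21,17)–(18,23): clear
  edge (18,23)–(13,10): clear
  midpoint (6,45/2) outside
  → clear
Obstacle 2 [(0,1) (11,6) (8,16) (1,20) (0,8)]:
  edge (0,1)–(11,6): clear
  edge (11,6)–(8,16): clear
  edge (8,16)–(1,20): clear
  edge (1,20)–(0,8): clear
  edge (0,8)–(0,1): clear
  midpoint (6,45/2) outside
  → clear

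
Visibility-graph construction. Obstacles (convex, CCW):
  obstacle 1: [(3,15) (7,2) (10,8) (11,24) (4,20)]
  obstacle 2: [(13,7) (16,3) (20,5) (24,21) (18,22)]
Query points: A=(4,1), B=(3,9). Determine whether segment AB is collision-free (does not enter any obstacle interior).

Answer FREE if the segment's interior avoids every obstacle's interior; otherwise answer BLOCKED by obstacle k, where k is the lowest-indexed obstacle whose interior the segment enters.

FREE

Obstacle 1 [(3,15) (7,2) (10,8) (11,24) (4,20)]:
  edge (3,15)–(7,2): clear
  edge (7,2)–(10,8): clear
  edge (10,8)–(11,24): clear
  edge (11,24)–(4,20): clear
  edge (4,20)–(3,15): clear
  midpoint (7/2,5) outside
  → clear
Obstacle 2 [(13,7) (16,3) (20,5) (24,21) (18,22)]:
  edge (13,7)–(16,3): clear
  edge (16,3)–(20,5): clear
  edge (20,5)–(24,21): clear
  edge (24,21)–(18,22): clear
  edge (18,22)–(13,7): clear
  midpoint (7/2,5) outside
  → clear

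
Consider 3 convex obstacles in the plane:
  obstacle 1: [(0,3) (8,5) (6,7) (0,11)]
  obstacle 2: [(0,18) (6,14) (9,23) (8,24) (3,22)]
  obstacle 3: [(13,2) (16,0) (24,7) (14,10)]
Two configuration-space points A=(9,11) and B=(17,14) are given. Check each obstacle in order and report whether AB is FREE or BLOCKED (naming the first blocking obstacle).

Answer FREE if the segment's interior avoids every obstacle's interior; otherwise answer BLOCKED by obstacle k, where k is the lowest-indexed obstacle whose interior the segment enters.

FREE

Obstacle 1 [(0,3) (8,5) (6,7) (0,11)]:
  edge (0,3)–(8,5): clear
  edge (8,5)–(6,7): clear
  edge (6,7)–(0,11): clear
  edge (0,11)–(0,3): clear
  midpoint (13,25/2) outside
  → clear
Obstacle 2 [(0,18) (6,14) (9,23) (8,24) (3,22)]:
  edge (0,18)–(6,14): clear
  edge (6,14)–(9,23): clear
  edge (9,23)–(8,24): clear
  edge (8,24)–(3,22): clear
  edge (3,22)–(0,18): clear
  midpoint (13,25/2) outside
  → clear
Obstacle 3 [(13,2) (16,0) (24,7) (14,10)]:
  edge (13,2)–(16,0): clear
  edge (16,0)–(24,7): clear
  edge (24,7)–(14,10): clear
  edge (14,10)–(13,2): clear
  midpoint (13,25/2) outside
  → clear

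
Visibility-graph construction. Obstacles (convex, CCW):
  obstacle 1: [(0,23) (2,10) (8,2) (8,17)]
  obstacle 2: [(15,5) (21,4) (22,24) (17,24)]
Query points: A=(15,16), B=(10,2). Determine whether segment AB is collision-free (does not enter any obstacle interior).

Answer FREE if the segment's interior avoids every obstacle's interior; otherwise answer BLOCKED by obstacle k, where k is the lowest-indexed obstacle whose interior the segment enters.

Obstacle 1 [(0,23) (2,10) (8,2) (8,17)]:
  edge (0,23)–(2,10): clear
  edge (2,10)–(8,2): clear
  edge (8,2)–(8,17): clear
  edge (8,17)–(0,23): clear
  midpoint (25/2,9) outside
  → clear
Obstacle 2 [(15,5) (21,4) (22,24) (17,24)]:
  edge (15,5)–(21,4): clear
  edge (21,4)–(22,24): clear
  edge (22,24)–(17,24): clear
  edge (17,24)–(15,5): clear
  midpoint (25/2,9) outside
  → clear

FREE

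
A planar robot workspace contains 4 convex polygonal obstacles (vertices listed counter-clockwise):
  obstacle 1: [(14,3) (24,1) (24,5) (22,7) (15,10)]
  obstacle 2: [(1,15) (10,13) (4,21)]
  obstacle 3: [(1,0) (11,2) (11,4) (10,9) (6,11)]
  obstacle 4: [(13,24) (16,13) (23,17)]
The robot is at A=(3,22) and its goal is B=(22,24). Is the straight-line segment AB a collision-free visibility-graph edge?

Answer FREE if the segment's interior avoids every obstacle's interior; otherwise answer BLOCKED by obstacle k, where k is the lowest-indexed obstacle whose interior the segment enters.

BLOCKED by obstacle 4

Obstacle 1 [(14,3) (24,1) (24,5) (22,7) (15,10)]:
  edge (14,3)–(24,1): clear
  edge (24,1)–(24,5): clear
  edge (24,5)–(22,7): clear
  edge (22,7)–(15,10): clear
  edge (15,10)–(14,3): clear
  midpoint (25/2,23) outside
  → clear
Obstacle 2 [(1,15) (10,13) (4,21)]:
  edge (1,15)–(10,13): clear
  edge (10,13)–(4,21): clear
  edge (4,21)–(1,15): clear
  midpoint (25/2,23) outside
  → clear
Obstacle 3 [(1,0) (11,2) (11,4) (10,9) (6,11)]:
  edge (1,0)–(11,2): clear
  edge (11,2)–(11,4): clear
  edge (11,4)–(10,9): clear
  edge (10,9)–(6,11): clear
  edge (6,11)–(1,0): clear
  midpoint (25/2,23) outside
  → clear
Obstacle 4 [(13,24) (16,13) (23,17)]:
  edge (13,24)–(16,13): crosses AB
  edge (16,13)–(23,17): clear
  edge (23,17)–(13,24): crosses AB
  → BLOCKED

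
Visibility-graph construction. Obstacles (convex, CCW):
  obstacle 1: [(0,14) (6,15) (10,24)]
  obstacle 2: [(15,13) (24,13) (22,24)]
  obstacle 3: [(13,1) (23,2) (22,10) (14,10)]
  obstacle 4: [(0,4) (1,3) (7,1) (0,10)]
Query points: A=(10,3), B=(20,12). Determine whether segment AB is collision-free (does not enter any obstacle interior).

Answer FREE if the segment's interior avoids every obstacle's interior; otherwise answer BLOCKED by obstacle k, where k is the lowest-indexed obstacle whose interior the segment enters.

Obstacle 1 [(0,14) (6,15) (10,24)]:
  edge (0,14)–(6,15): clear
  edge (6,15)–(10,24): clear
  edge (10,24)–(0,14): clear
  midpoint (15,15/2) outside
  → clear
Obstacle 2 [(15,13) (24,13) (22,24)]:
  edge (15,13)–(24,13): clear
  edge (24,13)–(22,24): clear
  edge (22,24)–(15,13): clear
  midpoint (15,15/2) outside
  → clear
Obstacle 3 [(13,1) (23,2) (22,10) (14,10)]:
  edge (13,1)–(23,2): clear
  edge (23,2)–(22,10): clear
  edge (22,10)–(14,10): crosses AB
  edge (14,10)–(13,1): crosses AB
  → BLOCKED
Obstacle 4 [(0,4) (1,3) (7,1) (0,10)]:
  edge (0,4)–(1,3): clear
  edge (1,3)–(7,1): clear
  edge (7,1)–(0,10): clear
  edge (0,10)–(0,4): clear
  midpoint (15,15/2) outside
  → clear

BLOCKED by obstacle 3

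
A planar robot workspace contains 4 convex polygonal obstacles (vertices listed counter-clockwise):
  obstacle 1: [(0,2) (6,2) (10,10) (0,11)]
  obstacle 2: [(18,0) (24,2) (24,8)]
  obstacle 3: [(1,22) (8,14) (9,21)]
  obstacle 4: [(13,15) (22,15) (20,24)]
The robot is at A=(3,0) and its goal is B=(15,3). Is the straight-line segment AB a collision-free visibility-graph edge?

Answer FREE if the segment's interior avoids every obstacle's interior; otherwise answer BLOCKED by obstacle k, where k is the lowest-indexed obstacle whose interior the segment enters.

Obstacle 1 [(0,2) (6,2) (10,10) (0,11)]:
  edge (0,2)–(6,2): clear
  edge (6,2)–(10,10): clear
  edge (10,10)–(0,11): clear
  edge (0,11)–(0,2): clear
  midpoint (9,3/2) outside
  → clear
Obstacle 2 [(18,0) (24,2) (24,8)]:
  edge (18,0)–(24,2): clear
  edge (24,2)–(24,8): clear
  edge (24,8)–(18,0): clear
  midpoint (9,3/2) outside
  → clear
Obstacle 3 [(1,22) (8,14) (9,21)]:
  edge (1,22)–(8,14): clear
  edge (8,14)–(9,21): clear
  edge (9,21)–(1,22): clear
  midpoint (9,3/2) outside
  → clear
Obstacle 4 [(13,15) (22,15) (20,24)]:
  edge (13,15)–(22,15): clear
  edge (22,15)–(20,24): clear
  edge (20,24)–(13,15): clear
  midpoint (9,3/2) outside
  → clear

FREE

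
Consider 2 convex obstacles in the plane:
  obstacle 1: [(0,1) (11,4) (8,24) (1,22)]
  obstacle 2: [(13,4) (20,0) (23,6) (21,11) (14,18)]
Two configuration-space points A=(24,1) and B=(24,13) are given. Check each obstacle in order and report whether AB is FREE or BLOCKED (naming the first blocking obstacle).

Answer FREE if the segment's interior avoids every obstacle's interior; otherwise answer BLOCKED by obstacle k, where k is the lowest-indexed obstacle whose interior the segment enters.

Obstacle 1 [(0,1) (11,4) (8,24) (1,22)]:
  edge (0,1)–(11,4): clear
  edge (11,4)–(8,24): clear
  edge (8,24)–(1,22): clear
  edge (1,22)–(0,1): clear
  midpoint (24,7) outside
  → clear
Obstacle 2 [(13,4) (20,0) (23,6) (21,11) (14,18)]:
  edge (13,4)–(20,0): clear
  edge (20,0)–(23,6): clear
  edge (23,6)–(21,11): clear
  edge (21,11)–(14,18): clear
  edge (14,18)–(13,4): clear
  midpoint (24,7) outside
  → clear

FREE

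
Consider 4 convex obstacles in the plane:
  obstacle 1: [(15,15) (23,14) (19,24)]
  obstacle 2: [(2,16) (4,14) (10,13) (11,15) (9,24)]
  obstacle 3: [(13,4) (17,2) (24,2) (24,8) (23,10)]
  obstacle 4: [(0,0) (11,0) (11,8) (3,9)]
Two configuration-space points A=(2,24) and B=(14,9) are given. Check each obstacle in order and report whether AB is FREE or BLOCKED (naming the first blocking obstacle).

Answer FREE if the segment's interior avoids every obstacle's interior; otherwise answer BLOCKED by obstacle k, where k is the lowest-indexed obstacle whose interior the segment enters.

Obstacle 1 [(15,15) (23,14) (19,24)]:
  edge (15,15)–(23,14): clear
  edge (23,14)–(19,24): clear
  edge (19,24)–(15,15): clear
  midpoint (8,33/2) outside
  → clear
Obstacle 2 [(2,16) (4,14) (10,13) (11,15) (9,24)]:
  edge (2,16)–(4,14): clear
  edge (4,14)–(10,13): clear
  edge (10,13)–(11,15): crosses AB
  edge (11,15)–(9,24): clear
  edge (9,24)–(2,16): crosses AB
  → BLOCKED
Obstacle 3 [(13,4) (17,2) (24,2) (24,8) (23,10)]:
  edge (13,4)–(17,2): clear
  edge (17,2)–(24,2): clear
  edge (24,2)–(24,8): clear
  edge (24,8)–(23,10): clear
  edge (23,10)–(13,4): clear
  midpoint (8,33/2) outside
  → clear
Obstacle 4 [(0,0) (11,0) (11,8) (3,9)]:
  edge (0,0)–(11,0): clear
  edge (11,0)–(11,8): clear
  edge (11,8)–(3,9): clear
  edge (3,9)–(0,0): clear
  midpoint (8,33/2) outside
  → clear

BLOCKED by obstacle 2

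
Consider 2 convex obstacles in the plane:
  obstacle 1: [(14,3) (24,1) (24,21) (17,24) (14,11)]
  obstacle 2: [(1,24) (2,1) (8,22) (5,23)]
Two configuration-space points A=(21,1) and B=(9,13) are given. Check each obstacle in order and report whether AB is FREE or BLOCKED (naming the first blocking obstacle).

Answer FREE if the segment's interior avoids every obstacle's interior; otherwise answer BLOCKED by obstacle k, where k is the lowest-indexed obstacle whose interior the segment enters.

Obstacle 1 [(14,3) (24,1) (24,21) (17,24) (14,11)]:
  edge (14,3)–(24,1): crosses AB
  edge (24,1)–(24,21): clear
  edge (24,21)–(17,24): clear
  edge (17,24)–(14,11): clear
  edge (14,11)–(14,3): crosses AB
  → BLOCKED
Obstacle 2 [(1,24) (2,1) (8,22) (5,23)]:
  edge (1,24)–(2,1): clear
  edge (2,1)–(8,22): clear
  edge (8,22)–(5,23): clear
  edge (5,23)–(1,24): clear
  midpoint (15,7) outside
  → clear

BLOCKED by obstacle 1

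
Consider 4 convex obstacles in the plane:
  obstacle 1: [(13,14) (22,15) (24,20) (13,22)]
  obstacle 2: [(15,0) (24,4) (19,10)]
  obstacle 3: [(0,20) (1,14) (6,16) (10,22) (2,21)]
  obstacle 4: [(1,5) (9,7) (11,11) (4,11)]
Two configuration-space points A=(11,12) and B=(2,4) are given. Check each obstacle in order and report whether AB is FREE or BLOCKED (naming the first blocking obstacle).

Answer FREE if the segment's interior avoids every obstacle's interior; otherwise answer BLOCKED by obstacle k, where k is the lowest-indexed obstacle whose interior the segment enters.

BLOCKED by obstacle 4

Obstacle 1 [(13,14) (22,15) (24,20) (13,22)]:
  edge (13,14)–(22,15): clear
  edge (22,15)–(24,20): clear
  edge (24,20)–(13,22): clear
  edge (13,22)–(13,14): clear
  midpoint (13/2,8) outside
  → clear
Obstacle 2 [(15,0) (24,4) (19,10)]:
  edge (15,0)–(24,4): clear
  edge (24,4)–(19,10): clear
  edge (19,10)–(15,0): clear
  midpoint (13/2,8) outside
  → clear
Obstacle 3 [(0,20) (1,14) (6,16) (10,22) (2,21)]:
  edge (0,20)–(1,14): clear
  edge (1,14)–(6,16): clear
  edge (6,16)–(10,22): clear
  edge (10,22)–(2,21): clear
  edge (2,21)–(0,20): clear
  midpoint (13/2,8) outside
  → clear
Obstacle 4 [(1,5) (9,7) (11,11) (4,11)]:
  edge (1,5)–(9,7): crosses AB
  edge (9,7)–(11,11): clear
  edge (11,11)–(4,11): crosses AB
  edge (4,11)–(1,5): clear
  → BLOCKED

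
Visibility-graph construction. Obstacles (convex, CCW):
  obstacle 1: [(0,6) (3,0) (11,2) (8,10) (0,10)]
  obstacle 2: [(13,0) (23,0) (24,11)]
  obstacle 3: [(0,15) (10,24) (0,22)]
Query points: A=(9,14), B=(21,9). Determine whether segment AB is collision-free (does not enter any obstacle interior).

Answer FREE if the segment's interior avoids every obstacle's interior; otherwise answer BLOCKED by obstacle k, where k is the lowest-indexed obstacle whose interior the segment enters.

FREE

Obstacle 1 [(0,6) (3,0) (11,2) (8,10) (0,10)]:
  edge (0,6)–(3,0): clear
  edge (3,0)–(11,2): clear
  edge (11,2)–(8,10): clear
  edge (8,10)–(0,10): clear
  edge (0,10)–(0,6): clear
  midpoint (15,23/2) outside
  → clear
Obstacle 2 [(13,0) (23,0) (24,11)]:
  edge (13,0)–(23,0): clear
  edge (23,0)–(24,11): clear
  edge (24,11)–(13,0): clear
  midpoint (15,23/2) outside
  → clear
Obstacle 3 [(0,15) (10,24) (0,22)]:
  edge (0,15)–(10,24): clear
  edge (10,24)–(0,22): clear
  edge (0,22)–(0,15): clear
  midpoint (15,23/2) outside
  → clear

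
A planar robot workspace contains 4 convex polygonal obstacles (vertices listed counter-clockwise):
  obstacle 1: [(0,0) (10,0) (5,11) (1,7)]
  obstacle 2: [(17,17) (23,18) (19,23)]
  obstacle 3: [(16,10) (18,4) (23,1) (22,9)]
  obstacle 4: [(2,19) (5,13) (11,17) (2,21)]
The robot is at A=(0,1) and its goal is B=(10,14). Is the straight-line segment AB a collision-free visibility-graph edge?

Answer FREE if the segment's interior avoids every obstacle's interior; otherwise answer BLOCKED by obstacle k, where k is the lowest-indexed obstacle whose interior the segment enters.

BLOCKED by obstacle 1

Obstacle 1 [(0,0) (10,0) (5,11) (1,7)]:
  edge (0,0)–(10,0): clear
  edge (10,0)–(5,11): crosses AB
  edge (5,11)–(1,7): clear
  edge (1,7)–(0,0): crosses AB
  → BLOCKED
Obstacle 2 [(17,17) (23,18) (19,23)]:
  edge (17,17)–(23,18): clear
  edge (23,18)–(19,23): clear
  edge (19,23)–(17,17): clear
  midpoint (5,15/2) outside
  → clear
Obstacle 3 [(16,10) (18,4) (23,1) (22,9)]:
  edge (16,10)–(18,4): clear
  edge (18,4)–(23,1): clear
  edge (23,1)–(22,9): clear
  edge (22,9)–(16,10): clear
  midpoint (5,15/2) outside
  → clear
Obstacle 4 [(2,19) (5,13) (11,17) (2,21)]:
  edge (2,19)–(5,13): clear
  edge (5,13)–(11,17): clear
  edge (11,17)–(2,21): clear
  edge (2,21)–(2,19): clear
  midpoint (5,15/2) outside
  → clear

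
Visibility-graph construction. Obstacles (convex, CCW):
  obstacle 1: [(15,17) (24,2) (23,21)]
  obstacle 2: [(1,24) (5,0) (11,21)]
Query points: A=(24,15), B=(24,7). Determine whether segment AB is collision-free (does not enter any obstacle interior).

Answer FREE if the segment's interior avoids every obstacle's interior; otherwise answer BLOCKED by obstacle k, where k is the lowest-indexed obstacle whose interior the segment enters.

Obstacle 1 [(15,17) (24,2) (23,21)]:
  edge (15,17)–(24,2): clear
  edge (24,2)–(23,21): clear
  edge (23,21)–(15,17): clear
  midpoint (24,11) outside
  → clear
Obstacle 2 [(1,24) (5,0) (11,21)]:
  edge (1,24)–(5,0): clear
  edge (5,0)–(11,21): clear
  edge (11,21)–(1,24): clear
  midpoint (24,11) outside
  → clear

FREE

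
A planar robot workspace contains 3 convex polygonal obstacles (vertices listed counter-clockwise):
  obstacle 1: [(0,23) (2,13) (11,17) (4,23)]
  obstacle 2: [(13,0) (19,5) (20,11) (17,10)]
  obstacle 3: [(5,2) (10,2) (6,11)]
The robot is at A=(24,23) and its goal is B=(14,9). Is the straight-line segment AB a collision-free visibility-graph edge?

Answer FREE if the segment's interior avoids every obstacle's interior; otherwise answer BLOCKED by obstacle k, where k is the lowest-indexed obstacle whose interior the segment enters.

FREE

Obstacle 1 [(0,23) (2,13) (11,17) (4,23)]:
  edge (0,23)–(2,13): clear
  edge (2,13)–(11,17): clear
  edge (11,17)–(4,23): clear
  edge (4,23)–(0,23): clear
  midpoint (19,16) outside
  → clear
Obstacle 2 [(13,0) (19,5) (20,11) (17,10)]:
  edge (13,0)–(19,5): clear
  edge (19,5)–(20,11): clear
  edge (20,11)–(17,10): clear
  edge (17,10)–(13,0): clear
  midpoint (19,16) outside
  → clear
Obstacle 3 [(5,2) (10,2) (6,11)]:
  edge (5,2)–(10,2): clear
  edge (10,2)–(6,11): clear
  edge (6,11)–(5,2): clear
  midpoint (19,16) outside
  → clear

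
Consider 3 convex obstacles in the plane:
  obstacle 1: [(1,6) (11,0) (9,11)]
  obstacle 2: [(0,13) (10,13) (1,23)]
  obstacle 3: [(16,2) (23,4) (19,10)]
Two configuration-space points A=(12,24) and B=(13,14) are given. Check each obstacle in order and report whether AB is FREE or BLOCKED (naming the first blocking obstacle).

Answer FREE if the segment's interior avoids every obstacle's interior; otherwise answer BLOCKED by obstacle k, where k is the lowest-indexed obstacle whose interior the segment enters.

FREE

Obstacle 1 [(1,6) (11,0) (9,11)]:
  edge (1,6)–(11,0): clear
  edge (11,0)–(9,11): clear
  edge (9,11)–(1,6): clear
  midpoint (25/2,19) outside
  → clear
Obstacle 2 [(0,13) (10,13) (1,23)]:
  edge (0,13)–(10,13): clear
  edge (10,13)–(1,23): clear
  edge (1,23)–(0,13): clear
  midpoint (25/2,19) outside
  → clear
Obstacle 3 [(16,2) (23,4) (19,10)]:
  edge (16,2)–(23,4): clear
  edge (23,4)–(19,10): clear
  edge (19,10)–(16,2): clear
  midpoint (25/2,19) outside
  → clear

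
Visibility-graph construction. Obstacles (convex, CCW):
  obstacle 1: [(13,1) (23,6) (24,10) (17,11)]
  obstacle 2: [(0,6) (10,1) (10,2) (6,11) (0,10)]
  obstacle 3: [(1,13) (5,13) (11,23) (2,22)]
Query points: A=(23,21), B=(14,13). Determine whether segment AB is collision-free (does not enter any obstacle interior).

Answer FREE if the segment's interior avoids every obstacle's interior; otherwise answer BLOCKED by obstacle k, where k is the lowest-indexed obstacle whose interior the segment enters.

FREE

Obstacle 1 [(13,1) (23,6) (24,10) (17,11)]:
  edge (13,1)–(23,6): clear
  edge (23,6)–(24,10): clear
  edge (24,10)–(17,11): clear
  edge (17,11)–(13,1): clear
  midpoint (37/2,17) outside
  → clear
Obstacle 2 [(0,6) (10,1) (10,2) (6,11) (0,10)]:
  edge (0,6)–(10,1): clear
  edge (10,1)–(10,2): clear
  edge (10,2)–(6,11): clear
  edge (6,11)–(0,10): clear
  edge (0,10)–(0,6): clear
  midpoint (37/2,17) outside
  → clear
Obstacle 3 [(1,13) (5,13) (11,23) (2,22)]:
  edge (1,13)–(5,13): clear
  edge (5,13)–(11,23): clear
  edge (11,23)–(2,22): clear
  edge (2,22)–(1,13): clear
  midpoint (37/2,17) outside
  → clear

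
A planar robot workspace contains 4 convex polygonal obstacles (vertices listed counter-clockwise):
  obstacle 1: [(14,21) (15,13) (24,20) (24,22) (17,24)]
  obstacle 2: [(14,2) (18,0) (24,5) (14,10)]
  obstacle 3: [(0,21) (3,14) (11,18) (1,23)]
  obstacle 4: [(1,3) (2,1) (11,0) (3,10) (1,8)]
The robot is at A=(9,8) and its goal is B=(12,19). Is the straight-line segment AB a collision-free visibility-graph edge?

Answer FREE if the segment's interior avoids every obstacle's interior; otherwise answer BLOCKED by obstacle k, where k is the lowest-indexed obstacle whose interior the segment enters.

FREE

Obstacle 1 [(14,21) (15,13) (24,20) (24,22) (17,24)]:
  edge (14,21)–(15,13): clear
  edge (15,13)–(24,20): clear
  edge (24,20)–(24,22): clear
  edge (24,22)–(17,24): clear
  edge (17,24)–(14,21): clear
  midpoint (21/2,27/2) outside
  → clear
Obstacle 2 [(14,2) (18,0) (24,5) (14,10)]:
  edge (14,2)–(18,0): clear
  edge (18,0)–(24,5): clear
  edge (24,5)–(14,10): clear
  edge (14,10)–(14,2): clear
  midpoint (21/2,27/2) outside
  → clear
Obstacle 3 [(0,21) (3,14) (11,18) (1,23)]:
  edge (0,21)–(3,14): clear
  edge (3,14)–(11,18): clear
  edge (11,18)–(1,23): clear
  edge (1,23)–(0,21): clear
  midpoint (21/2,27/2) outside
  → clear
Obstacle 4 [(1,3) (2,1) (11,0) (3,10) (1,8)]:
  edge (1,3)–(2,1): clear
  edge (2,1)–(11,0): clear
  edge (11,0)–(3,10): clear
  edge (3,10)–(1,8): clear
  edge (1,8)–(1,3): clear
  midpoint (21/2,27/2) outside
  → clear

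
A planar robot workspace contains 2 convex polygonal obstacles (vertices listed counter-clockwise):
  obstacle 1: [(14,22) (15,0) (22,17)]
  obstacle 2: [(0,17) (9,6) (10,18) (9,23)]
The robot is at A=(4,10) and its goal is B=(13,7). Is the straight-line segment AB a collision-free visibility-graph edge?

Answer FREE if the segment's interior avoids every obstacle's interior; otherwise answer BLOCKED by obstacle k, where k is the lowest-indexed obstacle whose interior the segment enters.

Obstacle 1 [(14,22) (15,0) (22,17)]:
  edge (14,22)–(15,0): clear
  edge (15,0)–(22,17): clear
  edge (22,17)–(14,22): clear
  midpoint (17/2,17/2) outside
  → clear
Obstacle 2 [(0,17) (9,6) (10,18) (9,23)]:
  edge (0,17)–(9,6): crosses AB
  edge (9,6)–(10,18): crosses AB
  edge (10,18)–(9,23): clear
  edge (9,23)–(0,17): clear
  → BLOCKED

BLOCKED by obstacle 2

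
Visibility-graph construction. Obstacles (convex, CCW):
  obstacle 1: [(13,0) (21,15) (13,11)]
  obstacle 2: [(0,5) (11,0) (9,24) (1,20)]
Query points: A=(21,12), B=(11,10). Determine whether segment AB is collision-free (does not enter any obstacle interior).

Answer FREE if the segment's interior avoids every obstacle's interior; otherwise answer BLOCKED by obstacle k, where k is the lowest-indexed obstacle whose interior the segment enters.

Obstacle 1 [(13,0) (21,15) (13,11)]:
  edge (13,0)–(21,15): crosses AB
  edge (21,15)–(13,11): clear
  edge (13,11)–(13,0): crosses AB
  → BLOCKED
Obstacle 2 [(0,5) (11,0) (9,24) (1,20)]:
  edge (0,5)–(11,0): clear
  edge (11,0)–(9,24): clear
  edge (9,24)–(1,20): clear
  edge (1,20)–(0,5): clear
  midpoint (16,11) outside
  → clear

BLOCKED by obstacle 1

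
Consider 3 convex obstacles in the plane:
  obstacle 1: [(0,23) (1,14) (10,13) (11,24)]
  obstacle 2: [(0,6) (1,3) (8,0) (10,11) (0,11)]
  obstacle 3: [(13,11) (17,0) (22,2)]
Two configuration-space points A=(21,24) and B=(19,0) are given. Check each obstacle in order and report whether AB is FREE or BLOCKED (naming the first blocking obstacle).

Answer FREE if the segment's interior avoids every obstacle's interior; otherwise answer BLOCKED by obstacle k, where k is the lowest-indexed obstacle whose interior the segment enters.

BLOCKED by obstacle 3

Obstacle 1 [(0,23) (1,14) (10,13) (11,24)]:
  edge (0,23)–(1,14): clear
  edge (1,14)–(10,13): clear
  edge (10,13)–(11,24): clear
  edge (11,24)–(0,23): clear
  midpoint (20,12) outside
  → clear
Obstacle 2 [(0,6) (1,3) (8,0) (10,11) (0,11)]:
  edge (0,6)–(1,3): clear
  edge (1,3)–(8,0): clear
  edge (8,0)–(10,11): clear
  edge (10,11)–(0,11): clear
  edge (0,11)–(0,6): clear
  midpoint (20,12) outside
  → clear
Obstacle 3 [(13,11) (17,0) (22,2)]:
  edge (13,11)–(17,0): clear
  edge (17,0)–(22,2): crosses AB
  edge (22,2)–(13,11): crosses AB
  → BLOCKED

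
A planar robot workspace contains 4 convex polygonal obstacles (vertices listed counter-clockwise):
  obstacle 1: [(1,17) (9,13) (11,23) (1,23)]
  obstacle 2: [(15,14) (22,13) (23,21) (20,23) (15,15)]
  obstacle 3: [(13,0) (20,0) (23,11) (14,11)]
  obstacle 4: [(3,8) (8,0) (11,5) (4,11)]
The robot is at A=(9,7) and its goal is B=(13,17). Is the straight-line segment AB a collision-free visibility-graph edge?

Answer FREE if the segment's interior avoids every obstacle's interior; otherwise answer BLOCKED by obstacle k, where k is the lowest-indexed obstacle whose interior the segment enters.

Obstacle 1 [(1,17) (9,13) (11,23) (1,23)]:
  edge (1,17)–(9,13): clear
  edge (9,13)–(11,23): clear
  edge (11,23)–(1,23): clear
  edge (1,23)–(1,17): clear
  midpoint (11,12) outside
  → clear
Obstacle 2 [(15,14) (22,13) (23,21) (20,23) (15,15)]:
  edge (15,14)–(22,13): clear
  edge (22,13)–(23,21): clear
  edge (23,21)–(20,23): clear
  edge (20,23)–(15,15): clear
  edge (15,15)–(15,14): clear
  midpoint (11,12) outside
  → clear
Obstacle 3 [(13,0) (20,0) (23,11) (14,11)]:
  edge (13,0)–(20,0): clear
  edge (20,0)–(23,11): clear
  edge (23,11)–(14,11): clear
  edge (14,11)–(13,0): clear
  midpoint (11,12) outside
  → clear
Obstacle 4 [(3,8) (8,0) (11,5) (4,11)]:
  edge (3,8)–(8,0): clear
  edge (8,0)–(11,5): clear
  edge (11,5)–(4,11): clear
  edge (4,11)–(3,8): clear
  midpoint (11,12) outside
  → clear

FREE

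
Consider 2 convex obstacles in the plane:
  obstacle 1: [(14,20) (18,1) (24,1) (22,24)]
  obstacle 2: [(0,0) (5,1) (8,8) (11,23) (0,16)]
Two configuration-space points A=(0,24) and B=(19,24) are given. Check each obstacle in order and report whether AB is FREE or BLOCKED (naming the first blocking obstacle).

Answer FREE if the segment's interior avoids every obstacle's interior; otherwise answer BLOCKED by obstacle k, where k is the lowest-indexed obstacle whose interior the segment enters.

Obstacle 1 [(14,20) (18,1) (24,1) (22,24)]:
  edge (14,20)–(18,1): clear
  edge (18,1)–(24,1): clear
  edge (24,1)–(22,24): clear
  edge (22,24)–(14,20): clear
  midpoint (19/2,24) outside
  → clear
Obstacle 2 [(0,0) (5,1) (8,8) (11,23) (0,16)]:
  edge (0,0)–(5,1): clear
  edge (5,1)–(8,8): clear
  edge (8,8)–(11,23): clear
  edge (11,23)–(0,16): clear
  edge (0,16)–(0,0): clear
  midpoint (19/2,24) outside
  → clear

FREE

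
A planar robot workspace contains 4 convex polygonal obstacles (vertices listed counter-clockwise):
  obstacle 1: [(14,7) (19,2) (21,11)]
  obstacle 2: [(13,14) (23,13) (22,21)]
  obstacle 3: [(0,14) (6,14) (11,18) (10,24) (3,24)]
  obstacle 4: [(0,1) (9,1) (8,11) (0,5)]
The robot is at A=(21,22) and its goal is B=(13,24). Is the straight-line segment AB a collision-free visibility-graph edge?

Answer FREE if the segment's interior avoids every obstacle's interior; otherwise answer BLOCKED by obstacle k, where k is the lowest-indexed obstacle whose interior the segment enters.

FREE

Obstacle 1 [(14,7) (19,2) (21,11)]:
  edge (14,7)–(19,2): clear
  edge (19,2)–(21,11): clear
  edge (21,11)–(14,7): clear
  midpoint (17,23) outside
  → clear
Obstacle 2 [(13,14) (23,13) (22,21)]:
  edge (13,14)–(23,13): clear
  edge (23,13)–(22,21): clear
  edge (22,21)–(13,14): clear
  midpoint (17,23) outside
  → clear
Obstacle 3 [(0,14) (6,14) (11,18) (10,24) (3,24)]:
  edge (0,14)–(6,14): clear
  edge (6,14)–(11,18): clear
  edge (11,18)–(10,24): clear
  edge (10,24)–(3,24): clear
  edge (3,24)–(0,14): clear
  midpoint (17,23) outside
  → clear
Obstacle 4 [(0,1) (9,1) (8,11) (0,5)]:
  edge (0,1)–(9,1): clear
  edge (9,1)–(8,11): clear
  edge (8,11)–(0,5): clear
  edge (0,5)–(0,1): clear
  midpoint (17,23) outside
  → clear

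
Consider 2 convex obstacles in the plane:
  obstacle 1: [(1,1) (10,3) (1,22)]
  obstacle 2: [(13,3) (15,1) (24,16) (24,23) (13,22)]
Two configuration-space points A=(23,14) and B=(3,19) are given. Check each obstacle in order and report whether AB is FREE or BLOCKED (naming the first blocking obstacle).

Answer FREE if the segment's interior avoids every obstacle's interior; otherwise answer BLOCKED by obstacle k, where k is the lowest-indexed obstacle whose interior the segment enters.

Obstacle 1 [(1,1) (10,3) (1,22)]:
  edge (1,1)–(10,3): clear
  edge (10,3)–(1,22): clear
  edge (1,22)–(1,1): clear
  midpoint (13,33/2) outside
  → clear
Obstacle 2 [(13,3) (15,1) (24,16) (24,23) (13,22)]:
  edge (13,3)–(15,1): clear
  edge (15,1)–(24,16): crosses AB
  edge (24,16)–(24,23): clear
  edge (24,23)–(13,22): clear
  edge (13,22)–(13,3): crosses AB
  → BLOCKED

BLOCKED by obstacle 2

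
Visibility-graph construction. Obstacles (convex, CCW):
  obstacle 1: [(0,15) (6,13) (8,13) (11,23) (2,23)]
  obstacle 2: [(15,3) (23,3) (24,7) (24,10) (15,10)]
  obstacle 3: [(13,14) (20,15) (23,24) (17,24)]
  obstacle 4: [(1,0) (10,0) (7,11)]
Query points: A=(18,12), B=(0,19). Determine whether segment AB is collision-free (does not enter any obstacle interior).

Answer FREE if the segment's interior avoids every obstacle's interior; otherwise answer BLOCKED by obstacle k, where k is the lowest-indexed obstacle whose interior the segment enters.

Obstacle 1 [(0,15) (6,13) (8,13) (11,23) (2,23)]:
  edge (0,15)–(6,13): clear
  edge (6,13)–(8,13): clear
  edge (8,13)–(11,23): crosses AB
  edge (11,23)–(2,23): clear
  edge (2,23)–(0,15): crosses AB
  → BLOCKED
Obstacle 2 [(15,3) (23,3) (24,7) (24,10) (15,10)]:
  edge (15,3)–(23,3): clear
  edge (23,3)–(24,7): clear
  edge (24,7)–(24,10): clear
  edge (24,10)–(15,10): clear
  edge (15,10)–(15,3): clear
  midpoint (9,31/2) outside
  → clear
Obstacle 3 [(13,14) (20,15) (23,24) (17,24)]:
  edge (13,14)–(20,15): clear
  edge (20,15)–(23,24): clear
  edge (23,24)–(17,24): clear
  edge (17,24)–(13,14): clear
  midpoint (9,31/2) outside
  → clear
Obstacle 4 [(1,0) (10,0) (7,11)]:
  edge (1,0)–(10,0): clear
  edge (10,0)–(7,11): clear
  edge (7,11)–(1,0): clear
  midpoint (9,31/2) outside
  → clear

BLOCKED by obstacle 1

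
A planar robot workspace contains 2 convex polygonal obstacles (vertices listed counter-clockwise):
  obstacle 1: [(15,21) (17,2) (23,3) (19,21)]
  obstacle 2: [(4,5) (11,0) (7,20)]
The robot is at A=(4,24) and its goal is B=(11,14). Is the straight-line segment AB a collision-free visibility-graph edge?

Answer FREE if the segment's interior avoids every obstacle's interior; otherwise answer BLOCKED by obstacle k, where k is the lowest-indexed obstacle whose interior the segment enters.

BLOCKED by obstacle 2

Obstacle 1 [(15,21) (17,2) (23,3) (19,21)]:
  edge (15,21)–(17,2): clear
  edge (17,2)–(23,3): clear
  edge (23,3)–(19,21): clear
  edge (19,21)–(15,21): clear
  midpoint (15/2,19) outside
  → clear
Obstacle 2 [(4,5) (11,0) (7,20)]:
  edge (4,5)–(11,0): clear
  edge (11,0)–(7,20): crosses AB
  edge (7,20)–(4,5): crosses AB
  → BLOCKED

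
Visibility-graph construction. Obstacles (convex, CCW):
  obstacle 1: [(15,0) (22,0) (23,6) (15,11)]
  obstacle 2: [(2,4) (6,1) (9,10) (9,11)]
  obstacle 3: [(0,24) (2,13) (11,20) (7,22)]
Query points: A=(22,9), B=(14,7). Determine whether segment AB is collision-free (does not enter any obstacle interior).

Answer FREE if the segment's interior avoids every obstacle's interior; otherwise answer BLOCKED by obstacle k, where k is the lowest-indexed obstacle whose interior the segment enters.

Obstacle 1 [(15,0) (22,0) (23,6) (15,11)]:
  edge (15,0)–(22,0): clear
  edge (22,0)–(23,6): clear
  edge (23,6)–(15,11): crosses AB
  edge (15,11)–(15,0): crosses AB
  → BLOCKED
Obstacle 2 [(2,4) (6,1) (9,10) (9,11)]:
  edge (2,4)–(6,1): clear
  edge (6,1)–(9,10): clear
  edge (9,10)–(9,11): clear
  edge (9,11)–(2,4): clear
  midpoint (18,8) outside
  → clear
Obstacle 3 [(0,24) (2,13) (11,20) (7,22)]:
  edge (0,24)–(2,13): clear
  edge (2,13)–(11,20): clear
  edge (11,20)–(7,22): clear
  edge (7,22)–(0,24): clear
  midpoint (18,8) outside
  → clear

BLOCKED by obstacle 1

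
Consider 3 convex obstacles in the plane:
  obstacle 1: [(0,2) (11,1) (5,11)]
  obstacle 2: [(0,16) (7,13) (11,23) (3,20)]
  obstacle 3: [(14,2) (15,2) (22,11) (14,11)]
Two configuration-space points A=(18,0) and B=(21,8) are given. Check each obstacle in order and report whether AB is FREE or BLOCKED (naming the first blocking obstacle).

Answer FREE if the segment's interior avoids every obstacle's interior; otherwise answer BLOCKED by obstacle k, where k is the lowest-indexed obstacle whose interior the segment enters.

Obstacle 1 [(0,2) (11,1) (5,11)]:
  edge (0,2)–(11,1): clear
  edge (11,1)–(5,11): clear
  edge (5,11)–(0,2): clear
  midpoint (39/2,4) outside
  → clear
Obstacle 2 [(0,16) (7,13) (11,23) (3,20)]:
  edge (0,16)–(7,13): clear
  edge (7,13)–(11,23): clear
  edge (11,23)–(3,20): clear
  edge (3,20)–(0,16): clear
  midpoint (39/2,4) outside
  → clear
Obstacle 3 [(14,2) (15,2) (22,11) (14,11)]:
  edge (14,2)–(15,2): clear
  edge (15,2)–(22,11): clear
  edge (22,11)–(14,11): clear
  edge (14,11)–(14,2): clear
  midpoint (39/2,4) outside
  → clear

FREE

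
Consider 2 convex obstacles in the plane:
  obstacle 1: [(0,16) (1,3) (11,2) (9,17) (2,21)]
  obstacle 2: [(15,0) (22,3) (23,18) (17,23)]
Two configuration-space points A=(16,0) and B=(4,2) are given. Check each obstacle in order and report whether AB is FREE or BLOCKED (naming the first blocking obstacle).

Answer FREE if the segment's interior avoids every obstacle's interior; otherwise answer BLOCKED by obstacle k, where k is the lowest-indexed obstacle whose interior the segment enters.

Obstacle 1 [(0,16) (1,3) (11,2) (9,17) (2,21)]:
  edge (0,16)–(1,3): clear
  edge (1,3)–(11,2): clear
  edge (11,2)–(9,17): clear
  edge (9,17)–(2,21): clear
  edge (2,21)–(0,16): clear
  midpoint (10,1) outside
  → clear
Obstacle 2 [(15,0) (22,3) (23,18) (17,23)]:
  edge (15,0)–(22,3): crosses AB
  edge (22,3)–(23,18): clear
  edge (23,18)–(17,23): clear
  edge (17,23)–(15,0): crosses AB
  → BLOCKED

BLOCKED by obstacle 2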